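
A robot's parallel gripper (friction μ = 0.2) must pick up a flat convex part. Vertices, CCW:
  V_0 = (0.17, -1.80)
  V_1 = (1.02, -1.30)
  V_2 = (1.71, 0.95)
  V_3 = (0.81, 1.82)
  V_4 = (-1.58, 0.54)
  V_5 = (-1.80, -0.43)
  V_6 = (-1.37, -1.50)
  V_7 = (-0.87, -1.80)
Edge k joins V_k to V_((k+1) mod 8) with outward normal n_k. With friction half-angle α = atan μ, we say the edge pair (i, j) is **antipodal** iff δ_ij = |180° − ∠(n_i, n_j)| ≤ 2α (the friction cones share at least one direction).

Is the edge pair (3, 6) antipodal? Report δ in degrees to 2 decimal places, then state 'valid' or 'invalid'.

δ = 59.14°, invalid

α = atan 0.2 = 11.31°;  2α = 22.62°
edge 3: e_3 = (-2.39, -1.28);  n_3 = (-0.4721, +0.8815)
edge 6: e_6 = (+0.50, -0.30);  n_6 = (-0.5145, -0.8575)
∠(n_3, n_6) = 120.86°
δ = |180° − 120.86°| = 59.14°
59.14° > 2α = 22.62°  →  invalid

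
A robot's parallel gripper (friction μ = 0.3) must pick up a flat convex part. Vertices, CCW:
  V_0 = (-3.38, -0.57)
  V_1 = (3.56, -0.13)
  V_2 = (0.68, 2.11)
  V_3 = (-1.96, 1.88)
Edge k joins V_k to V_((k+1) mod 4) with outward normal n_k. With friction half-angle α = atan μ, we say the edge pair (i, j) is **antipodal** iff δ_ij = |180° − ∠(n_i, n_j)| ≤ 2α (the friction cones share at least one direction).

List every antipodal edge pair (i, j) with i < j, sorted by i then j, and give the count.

count = 1; pairs: (0,2)

α = atan 0.3 = 16.70°;  2α = 33.40°
n_0 = (+0.0633, -0.9980)
n_1 = (+0.6139, +0.7894)
n_2 = (-0.0868, +0.9962)
n_3 = (-0.8652, +0.5015)
  (0,1): δ = 41.50°  ·
  (0,2): δ = 1.35°  ✓
  (0,3): δ = 56.28°  ·
  (1,2): δ = 137.15°  ·
  (1,3): δ = 82.22°  ·
  (2,3): δ = 125.08°  ·
antipodal pairs: 1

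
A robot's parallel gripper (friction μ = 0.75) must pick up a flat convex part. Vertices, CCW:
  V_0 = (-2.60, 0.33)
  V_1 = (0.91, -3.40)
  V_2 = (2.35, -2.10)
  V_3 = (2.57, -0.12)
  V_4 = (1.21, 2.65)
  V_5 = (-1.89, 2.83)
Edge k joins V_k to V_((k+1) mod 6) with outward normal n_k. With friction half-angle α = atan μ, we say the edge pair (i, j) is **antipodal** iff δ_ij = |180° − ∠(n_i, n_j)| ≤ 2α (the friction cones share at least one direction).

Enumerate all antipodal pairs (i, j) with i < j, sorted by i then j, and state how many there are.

α = atan 0.75 = 36.87°;  2α = 73.74°
n_0 = (-0.7283, -0.6853)
n_1 = (+0.6701, -0.7423)
n_2 = (+0.9939, -0.1104)
n_3 = (+0.8976, +0.4407)
n_4 = (+0.0580, +0.9983)
n_5 = (-0.9620, +0.2732)
  (0,1): δ = 91.18°  ·
  (0,2): δ = 49.60°  ✓
  (0,3): δ = 17.11°  ✓
  (0,4): δ = 43.42°  ✓
  (0,5): δ = 120.89°  ·
  (1,2): δ = 138.42°  ·
  (1,3): δ = 105.93°  ·
  (1,4): δ = 45.40°  ✓
  (1,5): δ = 32.07°  ✓
  (2,3): δ = 147.51°  ·
  (2,4): δ = 86.98°  ·
  (2,5): δ = 9.51°  ✓
  (3,4): δ = 119.47°  ·
  (3,5): δ = 42.00°  ✓
  (4,5): δ = 102.53°  ·
antipodal pairs: 7

count = 7; pairs: (0,2), (0,3), (0,4), (1,4), (1,5), (2,5), (3,5)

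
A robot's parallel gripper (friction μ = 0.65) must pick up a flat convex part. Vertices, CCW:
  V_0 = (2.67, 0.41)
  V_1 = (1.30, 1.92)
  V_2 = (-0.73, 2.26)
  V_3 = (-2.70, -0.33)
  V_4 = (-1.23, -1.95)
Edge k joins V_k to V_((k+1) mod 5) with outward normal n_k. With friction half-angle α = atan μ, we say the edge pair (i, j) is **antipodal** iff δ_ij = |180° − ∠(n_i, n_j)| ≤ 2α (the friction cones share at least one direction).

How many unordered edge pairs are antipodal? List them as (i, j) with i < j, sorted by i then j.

count = 4; pairs: (0,3), (1,3), (1,4), (2,4)

α = atan 0.65 = 33.02°;  2α = 66.05°
n_0 = (+0.7406, +0.6719)
n_1 = (+0.1652, +0.9863)
n_2 = (-0.7959, +0.6054)
n_3 = (-0.7406, -0.6720)
n_4 = (+0.5177, -0.8556)
  (0,1): δ = 141.73°  ·
  (0,2): δ = 79.47°  ·
  (0,3): δ = 0.00°  ✓
  (0,4): δ = 78.96°  ·
  (1,2): δ = 117.75°  ·
  (1,3): δ = 38.27°  ✓
  (1,4): δ = 40.69°  ✓
  (2,3): δ = 100.52°  ·
  (2,4): δ = 21.56°  ✓
  (3,4): δ = 101.04°  ·
antipodal pairs: 4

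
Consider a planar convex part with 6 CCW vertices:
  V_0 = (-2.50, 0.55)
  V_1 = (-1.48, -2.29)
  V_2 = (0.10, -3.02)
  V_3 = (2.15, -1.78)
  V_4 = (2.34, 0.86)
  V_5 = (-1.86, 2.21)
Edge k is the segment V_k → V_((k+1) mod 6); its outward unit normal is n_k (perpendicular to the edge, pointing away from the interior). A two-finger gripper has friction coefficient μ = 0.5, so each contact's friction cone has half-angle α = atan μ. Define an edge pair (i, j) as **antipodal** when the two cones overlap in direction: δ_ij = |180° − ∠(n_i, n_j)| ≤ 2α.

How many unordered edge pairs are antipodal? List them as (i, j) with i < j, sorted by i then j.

count = 6; pairs: (0,3), (0,4), (1,4), (2,4), (2,5), (3,5)

α = atan 0.5 = 26.57°;  2α = 53.13°
n_0 = (-0.9411, -0.3380)
n_1 = (-0.4194, -0.9078)
n_2 = (+0.5176, -0.8556)
n_3 = (+0.9974, -0.0718)
n_4 = (+0.3060, +0.9520)
n_5 = (-0.9331, +0.3597)
  (0,1): δ = 134.55°  ·
  (0,2): δ = 78.59°  ·
  (0,3): δ = 23.87°  ✓
  (0,4): δ = 52.43°  ✓
  (0,5): δ = 139.16°  ·
  (1,2): δ = 124.03°  ·
  (1,3): δ = 69.32°  ·
  (1,4): δ = 6.98°  ✓
  (1,5): δ = 93.71°  ·
  (2,3): δ = 125.29°  ·
  (2,4): δ = 48.99°  ✓
  (2,5): δ = 37.75°  ✓
  (3,4): δ = 103.70°  ·
  (3,5): δ = 16.97°  ✓
  (4,5): δ = 93.26°  ·
antipodal pairs: 6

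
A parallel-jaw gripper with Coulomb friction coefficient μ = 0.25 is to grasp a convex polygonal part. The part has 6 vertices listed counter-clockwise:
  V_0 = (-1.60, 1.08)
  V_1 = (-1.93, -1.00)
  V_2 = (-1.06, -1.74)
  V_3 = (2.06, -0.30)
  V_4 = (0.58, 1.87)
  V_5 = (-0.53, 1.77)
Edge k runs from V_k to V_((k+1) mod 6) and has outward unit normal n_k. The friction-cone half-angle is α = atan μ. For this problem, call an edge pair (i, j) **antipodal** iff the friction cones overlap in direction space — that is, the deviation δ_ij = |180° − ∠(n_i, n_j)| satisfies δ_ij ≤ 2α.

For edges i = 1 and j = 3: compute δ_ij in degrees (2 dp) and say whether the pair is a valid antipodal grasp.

α = atan 0.25 = 14.04°;  2α = 28.07°
edge 1: e_1 = (+0.87, -0.74);  n_1 = (-0.6479, -0.7617)
edge 3: e_3 = (-1.48, +2.17);  n_3 = (+0.8261, +0.5635)
∠(n_1, n_3) = 164.68°
δ = |180° − 164.68°| = 15.32°
15.32° ≤ 2α = 28.07°  →  valid

δ = 15.32°, valid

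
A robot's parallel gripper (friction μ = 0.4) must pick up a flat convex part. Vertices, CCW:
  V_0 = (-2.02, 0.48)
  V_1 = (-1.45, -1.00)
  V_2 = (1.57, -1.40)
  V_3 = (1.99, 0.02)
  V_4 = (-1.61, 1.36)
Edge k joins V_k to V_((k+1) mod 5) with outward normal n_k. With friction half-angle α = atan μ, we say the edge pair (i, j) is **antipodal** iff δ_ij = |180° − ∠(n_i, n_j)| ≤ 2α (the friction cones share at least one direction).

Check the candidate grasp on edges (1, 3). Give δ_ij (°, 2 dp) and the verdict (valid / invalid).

α = atan 0.4 = 21.80°;  2α = 43.60°
edge 1: e_1 = (+3.02, -0.40);  n_1 = (-0.1313, -0.9913)
edge 3: e_3 = (-3.60, +1.34);  n_3 = (+0.3488, +0.9372)
∠(n_1, n_3) = 167.13°
δ = |180° − 167.13°| = 12.87°
12.87° ≤ 2α = 43.60°  →  valid

δ = 12.87°, valid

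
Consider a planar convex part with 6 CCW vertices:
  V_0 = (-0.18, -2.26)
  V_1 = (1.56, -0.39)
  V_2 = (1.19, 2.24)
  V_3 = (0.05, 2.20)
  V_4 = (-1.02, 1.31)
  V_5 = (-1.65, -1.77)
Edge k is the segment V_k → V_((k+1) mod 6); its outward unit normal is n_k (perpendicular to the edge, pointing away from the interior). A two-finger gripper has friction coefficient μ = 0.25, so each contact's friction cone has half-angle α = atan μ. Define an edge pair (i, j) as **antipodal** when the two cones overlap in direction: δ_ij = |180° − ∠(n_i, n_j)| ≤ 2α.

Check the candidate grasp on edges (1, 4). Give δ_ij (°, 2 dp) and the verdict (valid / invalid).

δ = 19.57°, valid

α = atan 0.25 = 14.04°;  2α = 28.07°
edge 1: e_1 = (-0.37, +2.63);  n_1 = (+0.9902, +0.1393)
edge 4: e_4 = (-0.63, -3.08);  n_4 = (-0.9797, +0.2004)
∠(n_1, n_4) = 160.43°
δ = |180° − 160.43°| = 19.57°
19.57° ≤ 2α = 28.07°  →  valid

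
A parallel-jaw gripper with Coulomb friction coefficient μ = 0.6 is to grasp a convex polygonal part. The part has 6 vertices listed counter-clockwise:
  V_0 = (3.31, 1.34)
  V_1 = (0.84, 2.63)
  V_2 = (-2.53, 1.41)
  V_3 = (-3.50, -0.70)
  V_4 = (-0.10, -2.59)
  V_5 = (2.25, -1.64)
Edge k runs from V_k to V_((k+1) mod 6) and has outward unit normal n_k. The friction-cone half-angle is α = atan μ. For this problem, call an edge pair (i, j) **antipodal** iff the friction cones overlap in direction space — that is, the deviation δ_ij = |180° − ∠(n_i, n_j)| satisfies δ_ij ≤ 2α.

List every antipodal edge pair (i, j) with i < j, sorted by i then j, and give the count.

α = atan 0.6 = 30.96°;  2α = 61.93°
n_0 = (+0.4629, +0.8864)
n_1 = (-0.3404, +0.9403)
n_2 = (-0.9086, +0.4177)
n_3 = (-0.4859, -0.8740)
n_4 = (+0.3748, -0.9271)
n_5 = (+0.9422, -0.3351)
  (0,1): δ = 132.52°  ·
  (0,2): δ = 87.11°  ·
  (0,3): δ = 1.49°  ✓
  (0,4): δ = 49.59°  ✓
  (0,5): δ = 98.00°  ·
  (1,2): δ = 134.59°  ·
  (1,3): δ = 48.97°  ✓
  (1,4): δ = 2.11°  ✓
  (1,5): δ = 50.52°  ✓
  (2,3): δ = 94.38°  ·
  (2,4): δ = 43.30°  ✓
  (2,5): δ = 5.11°  ✓
  (3,4): δ = 128.92°  ·
  (3,5): δ = 80.51°  ·
  (4,5): δ = 131.59°  ·
antipodal pairs: 7

count = 7; pairs: (0,3), (0,4), (1,3), (1,4), (1,5), (2,4), (2,5)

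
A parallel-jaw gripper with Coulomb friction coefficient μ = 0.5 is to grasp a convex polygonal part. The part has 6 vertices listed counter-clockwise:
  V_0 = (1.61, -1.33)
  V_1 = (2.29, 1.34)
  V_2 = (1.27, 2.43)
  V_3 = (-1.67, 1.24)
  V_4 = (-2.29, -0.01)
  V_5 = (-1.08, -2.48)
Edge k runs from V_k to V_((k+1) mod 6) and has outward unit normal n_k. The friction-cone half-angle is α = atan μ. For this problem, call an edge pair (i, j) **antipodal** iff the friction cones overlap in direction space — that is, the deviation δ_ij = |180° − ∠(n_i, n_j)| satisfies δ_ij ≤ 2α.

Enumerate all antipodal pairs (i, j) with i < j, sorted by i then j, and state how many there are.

α = atan 0.5 = 26.57°;  2α = 53.13°
n_0 = (+0.9691, -0.2468)
n_1 = (+0.7302, +0.6833)
n_2 = (-0.3752, +0.9269)
n_3 = (-0.8959, +0.4443)
n_4 = (-0.8980, -0.4399)
n_5 = (+0.3931, -0.9195)
  (0,1): δ = 122.61°  ·
  (0,2): δ = 53.68°  ·
  (0,3): δ = 12.09°  ✓
  (0,4): δ = 40.39°  ✓
  (0,5): δ = 127.44°  ·
  (1,2): δ = 111.06°  ·
  (1,3): δ = 69.48°  ·
  (1,4): δ = 17.00°  ✓
  (1,5): δ = 70.05°  ·
  (2,3): δ = 138.42°  ·
  (2,4): δ = 85.94°  ·
  (2,5): δ = 1.11°  ✓
  (3,4): δ = 127.52°  ·
  (3,5): δ = 40.47°  ✓
  (4,5): δ = 92.95°  ·
antipodal pairs: 5

count = 5; pairs: (0,3), (0,4), (1,4), (2,5), (3,5)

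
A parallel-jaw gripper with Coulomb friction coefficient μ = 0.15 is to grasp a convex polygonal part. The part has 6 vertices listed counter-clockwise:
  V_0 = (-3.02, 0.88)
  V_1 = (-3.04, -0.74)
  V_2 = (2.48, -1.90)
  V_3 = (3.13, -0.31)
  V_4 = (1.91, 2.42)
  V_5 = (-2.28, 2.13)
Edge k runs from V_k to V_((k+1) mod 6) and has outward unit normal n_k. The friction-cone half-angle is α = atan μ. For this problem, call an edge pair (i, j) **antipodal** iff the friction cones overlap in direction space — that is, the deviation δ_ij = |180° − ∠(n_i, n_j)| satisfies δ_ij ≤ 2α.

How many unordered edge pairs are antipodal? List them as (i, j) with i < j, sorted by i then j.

α = atan 0.15 = 8.53°;  2α = 17.06°
n_0 = (-0.9999, +0.0123)
n_1 = (-0.2057, -0.9786)
n_2 = (+0.9256, -0.3784)
n_3 = (+0.9130, +0.4080)
n_4 = (-0.0690, +0.9976)
n_5 = (-0.8605, +0.5094)
  (0,1): δ = 101.16°  ·
  (0,2): δ = 21.53°  ·
  (0,3): δ = 24.79°  ·
  (0,4): δ = 94.67°  ·
  (0,5): δ = 150.08°  ·
  (1,2): δ = 100.37°  ·
  (1,3): δ = 54.05°  ·
  (1,4): δ = 15.83°  ✓
  (1,5): δ = 71.24°  ·
  (2,3): δ = 133.69°  ·
  (2,4): δ = 63.81°  ·
  (2,5): δ = 8.39°  ✓
  (3,4): δ = 110.12°  ·
  (3,5): δ = 54.70°  ·
  (4,5): δ = 124.58°  ·
antipodal pairs: 2

count = 2; pairs: (1,4), (2,5)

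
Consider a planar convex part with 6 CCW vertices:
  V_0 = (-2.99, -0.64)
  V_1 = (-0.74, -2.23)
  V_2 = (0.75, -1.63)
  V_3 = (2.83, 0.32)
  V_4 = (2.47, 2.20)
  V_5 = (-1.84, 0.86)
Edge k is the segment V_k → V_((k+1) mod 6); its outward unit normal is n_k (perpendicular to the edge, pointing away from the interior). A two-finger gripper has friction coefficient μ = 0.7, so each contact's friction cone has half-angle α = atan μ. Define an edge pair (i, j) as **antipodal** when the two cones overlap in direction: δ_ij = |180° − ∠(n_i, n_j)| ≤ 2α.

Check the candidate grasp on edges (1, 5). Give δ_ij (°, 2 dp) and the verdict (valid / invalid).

α = atan 0.7 = 34.99°;  2α = 69.98°
edge 1: e_1 = (+1.49, +0.60);  n_1 = (+0.3735, -0.9276)
edge 5: e_5 = (-1.15, -1.50);  n_5 = (-0.7936, +0.6084)
∠(n_1, n_5) = 149.41°
δ = |180° − 149.41°| = 30.59°
30.59° ≤ 2α = 69.98°  →  valid

δ = 30.59°, valid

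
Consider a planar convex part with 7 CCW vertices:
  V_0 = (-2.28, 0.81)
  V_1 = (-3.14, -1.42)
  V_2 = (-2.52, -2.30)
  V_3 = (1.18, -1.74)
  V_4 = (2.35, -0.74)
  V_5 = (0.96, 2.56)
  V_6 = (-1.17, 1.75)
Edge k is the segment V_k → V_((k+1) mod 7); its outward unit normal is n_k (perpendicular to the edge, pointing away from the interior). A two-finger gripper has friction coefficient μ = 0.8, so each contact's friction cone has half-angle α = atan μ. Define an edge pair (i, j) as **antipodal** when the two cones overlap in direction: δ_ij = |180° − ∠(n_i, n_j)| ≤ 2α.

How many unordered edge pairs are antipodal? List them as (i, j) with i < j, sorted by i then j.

count = 11; pairs: (0,2), (0,3), (0,4), (1,4), (1,5), (2,4), (2,5), (2,6), (3,5), (3,6), (4,6)

α = atan 0.8 = 38.66°;  2α = 77.32°
n_0 = (-0.9330, +0.3598)
n_1 = (-0.8175, -0.5760)
n_2 = (+0.1496, -0.9887)
n_3 = (+0.6497, -0.7602)
n_4 = (+0.9216, +0.3882)
n_5 = (-0.3554, +0.9347)
n_6 = (-0.6463, +0.7631)
  (0,1): δ = 123.74°  ·
  (0,2): δ = 60.30°  ✓
  (0,3): δ = 28.39°  ✓
  (0,4): δ = 43.93°  ✓
  (0,5): δ = 131.91°  ·
  (0,6): δ = 151.35°  ·
  (1,2): δ = 116.56°  ·
  (1,3): δ = 84.65°  ·
  (1,4): δ = 12.33°  ✓
  (1,5): δ = 75.65°  ✓
  (1,6): δ = 95.09°  ·
  (2,3): δ = 148.09°  ·
  (2,4): δ = 75.77°  ✓
  (2,5): δ = 12.21°  ✓
  (2,6): δ = 31.65°  ✓
  (3,4): δ = 107.68°  ·
  (3,5): δ = 19.70°  ✓
  (3,6): δ = 0.26°  ✓
  (4,5): δ = 92.02°  ·
  (4,6): δ = 72.58°  ✓
  (5,6): δ = 160.56°  ·
antipodal pairs: 11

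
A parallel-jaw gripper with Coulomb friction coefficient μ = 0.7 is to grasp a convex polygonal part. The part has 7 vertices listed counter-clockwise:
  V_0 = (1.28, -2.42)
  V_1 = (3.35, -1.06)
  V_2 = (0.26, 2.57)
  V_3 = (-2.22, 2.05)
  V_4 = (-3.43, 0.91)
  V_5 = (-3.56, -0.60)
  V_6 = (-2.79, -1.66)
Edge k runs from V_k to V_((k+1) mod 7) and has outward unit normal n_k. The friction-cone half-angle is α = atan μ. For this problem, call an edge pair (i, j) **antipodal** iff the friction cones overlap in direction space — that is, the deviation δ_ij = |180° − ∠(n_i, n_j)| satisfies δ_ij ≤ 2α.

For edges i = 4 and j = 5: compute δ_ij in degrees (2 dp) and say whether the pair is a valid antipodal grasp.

δ = 139.08°, invalid

α = atan 0.7 = 34.99°;  2α = 69.98°
edge 4: e_4 = (-0.13, -1.51);  n_4 = (-0.9963, +0.0858)
edge 5: e_5 = (+0.77, -1.06);  n_5 = (-0.8091, -0.5877)
∠(n_4, n_5) = 40.92°
δ = |180° − 40.92°| = 139.08°
139.08° > 2α = 69.98°  →  invalid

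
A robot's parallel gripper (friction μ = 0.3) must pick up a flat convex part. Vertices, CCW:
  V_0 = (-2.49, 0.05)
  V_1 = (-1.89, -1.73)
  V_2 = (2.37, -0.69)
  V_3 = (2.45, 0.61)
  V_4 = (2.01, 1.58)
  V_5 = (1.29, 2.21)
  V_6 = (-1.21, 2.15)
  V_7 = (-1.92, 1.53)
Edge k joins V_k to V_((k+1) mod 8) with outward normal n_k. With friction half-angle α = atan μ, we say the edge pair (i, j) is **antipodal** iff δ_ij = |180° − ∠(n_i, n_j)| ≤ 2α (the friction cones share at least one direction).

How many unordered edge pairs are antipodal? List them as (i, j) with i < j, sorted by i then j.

α = atan 0.3 = 16.70°;  2α = 33.40°
n_0 = (-0.9476, -0.3194)
n_1 = (+0.2372, -0.9715)
n_2 = (+0.9981, -0.0614)
n_3 = (+0.9107, +0.4131)
n_4 = (+0.6585, +0.7526)
n_5 = (-0.0240, +0.9997)
n_6 = (-0.6578, +0.7532)
n_7 = (-0.9332, +0.3594)
  (0,1): δ = 94.91°  ·
  (0,2): δ = 22.15°  ✓
  (0,3): δ = 5.77°  ✓
  (0,4): δ = 30.19°  ✓
  (0,5): δ = 72.75°  ·
  (0,6): δ = 112.50°  ·
  (0,7): δ = 140.31°  ·
  (1,2): δ = 107.24°  ·
  (1,3): δ = 79.32°  ·
  (1,4): δ = 54.91°  ·
  (1,5): δ = 12.34°  ✓
  (1,6): δ = 27.41°  ✓
  (1,7): δ = 55.22°  ·
  (2,3): δ = 152.08°  ·
  (2,4): δ = 127.66°  ·
  (2,5): δ = 85.10°  ·
  (2,6): δ = 45.35°  ·
  (2,7): δ = 17.54°  ✓
  (3,4): δ = 155.59°  ·
  (3,5): δ = 113.02°  ·
  (3,6): δ = 73.27°  ·
  (3,7): δ = 45.46°  ·
  (4,5): δ = 137.44°  ·
  (4,6): δ = 97.69°  ·
  (4,7): δ = 69.88°  ·
  (5,6): δ = 140.25°  ·
  (5,7): δ = 112.44°  ·
  (6,7): δ = 152.19°  ·
antipodal pairs: 6

count = 6; pairs: (0,2), (0,3), (0,4), (1,5), (1,6), (2,7)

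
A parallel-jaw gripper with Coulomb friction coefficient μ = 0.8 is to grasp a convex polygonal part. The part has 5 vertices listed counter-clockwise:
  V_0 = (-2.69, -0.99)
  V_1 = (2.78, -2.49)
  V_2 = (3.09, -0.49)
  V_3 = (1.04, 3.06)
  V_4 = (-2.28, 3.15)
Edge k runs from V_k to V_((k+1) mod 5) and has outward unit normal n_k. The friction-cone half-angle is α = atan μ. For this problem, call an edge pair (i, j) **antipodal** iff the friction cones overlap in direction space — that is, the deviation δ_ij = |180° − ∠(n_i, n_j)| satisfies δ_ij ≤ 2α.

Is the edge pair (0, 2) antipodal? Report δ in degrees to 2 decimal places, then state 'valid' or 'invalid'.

α = atan 0.8 = 38.66°;  2α = 77.32°
edge 0: e_0 = (+5.47, -1.50);  n_0 = (-0.2645, -0.9644)
edge 2: e_2 = (-2.05, +3.55);  n_2 = (+0.8660, +0.5001)
∠(n_0, n_2) = 135.34°
δ = |180° − 135.34°| = 44.66°
44.66° ≤ 2α = 77.32°  →  valid

δ = 44.66°, valid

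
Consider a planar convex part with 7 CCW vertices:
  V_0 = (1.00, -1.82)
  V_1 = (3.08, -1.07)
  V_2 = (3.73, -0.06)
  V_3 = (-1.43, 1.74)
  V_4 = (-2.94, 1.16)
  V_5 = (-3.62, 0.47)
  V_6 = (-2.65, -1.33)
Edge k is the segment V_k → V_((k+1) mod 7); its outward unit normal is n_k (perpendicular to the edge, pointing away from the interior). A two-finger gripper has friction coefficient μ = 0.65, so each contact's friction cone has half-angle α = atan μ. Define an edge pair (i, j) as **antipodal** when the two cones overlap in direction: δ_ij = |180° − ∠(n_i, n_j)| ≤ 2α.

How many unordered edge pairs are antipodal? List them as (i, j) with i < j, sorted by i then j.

α = atan 0.65 = 33.02°;  2α = 66.05°
n_0 = (+0.3392, -0.9407)
n_1 = (+0.8409, -0.5412)
n_2 = (+0.3294, +0.9442)
n_3 = (-0.3586, +0.9335)
n_4 = (-0.7122, +0.7019)
n_5 = (-0.8803, -0.4744)
n_6 = (-0.1331, -0.9911)
  (0,1): δ = 142.59°  ·
  (0,2): δ = 39.06°  ✓
  (0,3): δ = 1.18°  ✓
  (0,4): δ = 25.59°  ✓
  (0,5): δ = 98.49°  ·
  (0,6): δ = 152.53°  ·
  (1,2): δ = 76.47°  ·
  (1,3): δ = 36.22°  ✓
  (1,4): δ = 11.82°  ✓
  (1,5): δ = 61.08°  ✓
  (1,6): δ = 115.12°  ·
  (2,3): δ = 139.76°  ·
  (2,4): δ = 115.35°  ·
  (2,5): δ = 42.45°  ✓
  (2,6): δ = 11.58°  ✓
  (3,4): δ = 155.59°  ·
  (3,5): δ = 82.69°  ·
  (3,6): δ = 28.66°  ✓
  (4,5): δ = 107.10°  ·
  (4,6): δ = 53.06°  ✓
  (5,6): δ = 125.97°  ·
antipodal pairs: 10

count = 10; pairs: (0,2), (0,3), (0,4), (1,3), (1,4), (1,5), (2,5), (2,6), (3,6), (4,6)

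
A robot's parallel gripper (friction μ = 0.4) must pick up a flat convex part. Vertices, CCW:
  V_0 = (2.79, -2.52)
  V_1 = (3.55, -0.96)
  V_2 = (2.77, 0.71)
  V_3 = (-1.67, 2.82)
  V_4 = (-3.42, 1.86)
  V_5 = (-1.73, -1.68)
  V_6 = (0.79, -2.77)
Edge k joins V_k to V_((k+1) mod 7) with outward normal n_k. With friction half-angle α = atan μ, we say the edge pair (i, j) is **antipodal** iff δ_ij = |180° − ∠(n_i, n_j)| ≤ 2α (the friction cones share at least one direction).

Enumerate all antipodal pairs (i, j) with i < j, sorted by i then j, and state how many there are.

α = atan 0.4 = 21.80°;  2α = 43.60°
n_0 = (+0.8990, -0.4380)
n_1 = (+0.9060, +0.4232)
n_2 = (+0.4292, +0.9032)
n_3 = (-0.4810, +0.8767)
n_4 = (-0.9024, -0.4308)
n_5 = (-0.3970, -0.9178)
n_6 = (+0.1240, -0.9923)
  (0,1): δ = 128.99°  ·
  (0,2): δ = 89.44°  ·
  (0,3): δ = 35.28°  ✓
  (0,4): δ = 51.49°  ·
  (0,5): δ = 92.58°  ·
  (0,6): δ = 123.10°  ·
  (1,2): δ = 140.45°  ·
  (1,3): δ = 86.29°  ·
  (1,4): δ = 0.48°  ✓
  (1,5): δ = 41.57°  ✓
  (1,6): δ = 72.09°  ·
  (2,3): δ = 125.83°  ·
  (2,4): δ = 39.06°  ✓
  (2,5): δ = 2.03°  ✓
  (2,6): δ = 32.54°  ✓
  (3,4): δ = 93.23°  ·
  (3,5): δ = 52.14°  ·
  (3,6): δ = 21.62°  ✓
  (4,5): δ = 138.91°  ·
  (4,6): δ = 108.39°  ·
  (5,6): δ = 149.48°  ·
antipodal pairs: 7

count = 7; pairs: (0,3), (1,4), (1,5), (2,4), (2,5), (2,6), (3,6)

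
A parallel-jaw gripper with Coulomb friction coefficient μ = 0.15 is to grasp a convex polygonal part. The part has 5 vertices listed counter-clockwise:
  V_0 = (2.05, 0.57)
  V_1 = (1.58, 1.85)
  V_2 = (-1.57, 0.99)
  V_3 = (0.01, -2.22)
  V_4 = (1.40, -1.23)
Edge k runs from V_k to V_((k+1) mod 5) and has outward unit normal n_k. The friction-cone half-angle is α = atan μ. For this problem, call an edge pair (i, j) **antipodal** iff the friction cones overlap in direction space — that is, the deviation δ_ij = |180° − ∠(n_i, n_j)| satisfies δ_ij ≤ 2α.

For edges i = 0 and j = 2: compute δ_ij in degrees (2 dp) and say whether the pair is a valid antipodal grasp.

α = atan 0.15 = 8.53°;  2α = 17.06°
edge 0: e_0 = (-0.47, +1.28);  n_0 = (+0.9387, +0.3447)
edge 2: e_2 = (+1.58, -3.21);  n_2 = (-0.8972, -0.4416)
∠(n_0, n_2) = 173.96°
δ = |180° − 173.96°| = 6.04°
6.04° ≤ 2α = 17.06°  →  valid

δ = 6.04°, valid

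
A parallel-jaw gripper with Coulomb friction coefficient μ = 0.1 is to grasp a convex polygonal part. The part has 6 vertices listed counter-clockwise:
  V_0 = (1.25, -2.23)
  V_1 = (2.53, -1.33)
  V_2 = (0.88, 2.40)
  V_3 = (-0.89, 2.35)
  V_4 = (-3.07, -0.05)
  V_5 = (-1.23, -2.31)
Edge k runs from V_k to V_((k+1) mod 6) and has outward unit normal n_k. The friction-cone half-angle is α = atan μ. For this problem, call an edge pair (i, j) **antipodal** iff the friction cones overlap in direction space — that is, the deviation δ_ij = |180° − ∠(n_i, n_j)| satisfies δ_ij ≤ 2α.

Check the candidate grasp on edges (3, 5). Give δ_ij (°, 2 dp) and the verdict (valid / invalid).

α = atan 0.1 = 5.71°;  2α = 11.42°
edge 3: e_3 = (-2.18, -2.40);  n_3 = (-0.7402, +0.6724)
edge 5: e_5 = (+2.48, +0.08);  n_5 = (+0.0322, -0.9995)
∠(n_3, n_5) = 134.10°
δ = |180° − 134.10°| = 45.90°
45.90° > 2α = 11.42°  →  invalid

δ = 45.90°, invalid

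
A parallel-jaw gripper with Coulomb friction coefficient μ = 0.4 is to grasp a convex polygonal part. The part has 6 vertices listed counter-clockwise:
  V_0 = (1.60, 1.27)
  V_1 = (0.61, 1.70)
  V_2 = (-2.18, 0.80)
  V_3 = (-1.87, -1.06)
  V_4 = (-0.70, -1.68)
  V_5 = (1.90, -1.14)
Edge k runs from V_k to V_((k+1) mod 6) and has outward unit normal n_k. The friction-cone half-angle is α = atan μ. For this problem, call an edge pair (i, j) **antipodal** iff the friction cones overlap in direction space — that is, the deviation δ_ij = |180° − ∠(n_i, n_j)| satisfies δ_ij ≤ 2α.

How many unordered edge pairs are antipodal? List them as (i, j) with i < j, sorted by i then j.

α = atan 0.4 = 21.80°;  2α = 43.60°
n_0 = (+0.3984, +0.9172)
n_1 = (-0.3070, +0.9517)
n_2 = (-0.9864, -0.1644)
n_3 = (-0.4682, -0.8836)
n_4 = (+0.2034, -0.9791)
n_5 = (+0.9923, +0.1235)
  (0,1): δ = 138.64°  ·
  (0,2): δ = 57.06°  ·
  (0,3): δ = 4.44°  ✓
  (0,4): δ = 35.21°  ✓
  (0,5): δ = 120.57°  ·
  (1,2): δ = 98.42°  ·
  (1,3): δ = 45.80°  ·
  (1,4): δ = 6.15°  ✓
  (1,5): δ = 79.22°  ·
  (2,3): δ = 127.38°  ·
  (2,4): δ = 87.73°  ·
  (2,5): δ = 2.37°  ✓
  (3,4): δ = 140.35°  ·
  (3,5): δ = 54.98°  ·
  (4,5): δ = 94.64°  ·
antipodal pairs: 4

count = 4; pairs: (0,3), (0,4), (1,4), (2,5)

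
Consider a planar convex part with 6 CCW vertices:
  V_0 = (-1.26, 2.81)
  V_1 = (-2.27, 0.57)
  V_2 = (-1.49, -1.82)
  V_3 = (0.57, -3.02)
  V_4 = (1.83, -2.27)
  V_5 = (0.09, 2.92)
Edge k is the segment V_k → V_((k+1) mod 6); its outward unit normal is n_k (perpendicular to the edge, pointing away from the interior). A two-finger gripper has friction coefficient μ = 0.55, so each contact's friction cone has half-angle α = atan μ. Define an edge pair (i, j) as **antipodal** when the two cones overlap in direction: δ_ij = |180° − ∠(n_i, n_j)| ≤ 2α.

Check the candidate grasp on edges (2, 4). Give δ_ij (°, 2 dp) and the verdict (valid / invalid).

δ = 41.24°, valid

α = atan 0.55 = 28.81°;  2α = 57.62°
edge 2: e_2 = (+2.06, -1.20);  n_2 = (-0.5033, -0.8641)
edge 4: e_4 = (-1.74, +5.19);  n_4 = (+0.9481, +0.3179)
∠(n_2, n_4) = 138.76°
δ = |180° − 138.76°| = 41.24°
41.24° ≤ 2α = 57.62°  →  valid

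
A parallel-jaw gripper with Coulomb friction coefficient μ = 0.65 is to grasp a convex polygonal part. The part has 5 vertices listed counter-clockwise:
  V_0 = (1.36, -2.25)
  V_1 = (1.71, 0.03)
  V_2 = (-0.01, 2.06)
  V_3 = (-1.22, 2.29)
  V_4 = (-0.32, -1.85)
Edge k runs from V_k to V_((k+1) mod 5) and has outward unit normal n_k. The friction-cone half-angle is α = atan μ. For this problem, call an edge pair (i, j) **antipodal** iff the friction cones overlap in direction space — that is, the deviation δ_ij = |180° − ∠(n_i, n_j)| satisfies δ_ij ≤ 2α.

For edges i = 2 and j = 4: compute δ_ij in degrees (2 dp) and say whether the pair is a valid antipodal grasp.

δ = 2.63°, valid

α = atan 0.65 = 33.02°;  2α = 66.05°
edge 2: e_2 = (-1.21, +0.23);  n_2 = (+0.1867, +0.9824)
edge 4: e_4 = (+1.68, -0.40);  n_4 = (-0.2316, -0.9728)
∠(n_2, n_4) = 177.37°
δ = |180° − 177.37°| = 2.63°
2.63° ≤ 2α = 66.05°  →  valid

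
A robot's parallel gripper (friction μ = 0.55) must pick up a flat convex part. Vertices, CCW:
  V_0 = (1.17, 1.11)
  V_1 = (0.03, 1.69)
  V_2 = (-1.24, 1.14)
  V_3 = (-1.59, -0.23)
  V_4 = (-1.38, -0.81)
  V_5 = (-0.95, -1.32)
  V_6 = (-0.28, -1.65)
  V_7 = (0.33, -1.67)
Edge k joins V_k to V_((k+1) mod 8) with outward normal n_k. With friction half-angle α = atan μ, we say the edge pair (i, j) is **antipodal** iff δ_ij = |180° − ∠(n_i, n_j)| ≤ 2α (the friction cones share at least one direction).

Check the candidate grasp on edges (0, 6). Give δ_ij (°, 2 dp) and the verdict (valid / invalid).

δ = 25.09°, valid

α = atan 0.55 = 28.81°;  2α = 57.62°
edge 0: e_0 = (-1.14, +0.58);  n_0 = (+0.4535, +0.8913)
edge 6: e_6 = (+0.61, -0.02);  n_6 = (-0.0328, -0.9995)
∠(n_0, n_6) = 154.91°
δ = |180° − 154.91°| = 25.09°
25.09° ≤ 2α = 57.62°  →  valid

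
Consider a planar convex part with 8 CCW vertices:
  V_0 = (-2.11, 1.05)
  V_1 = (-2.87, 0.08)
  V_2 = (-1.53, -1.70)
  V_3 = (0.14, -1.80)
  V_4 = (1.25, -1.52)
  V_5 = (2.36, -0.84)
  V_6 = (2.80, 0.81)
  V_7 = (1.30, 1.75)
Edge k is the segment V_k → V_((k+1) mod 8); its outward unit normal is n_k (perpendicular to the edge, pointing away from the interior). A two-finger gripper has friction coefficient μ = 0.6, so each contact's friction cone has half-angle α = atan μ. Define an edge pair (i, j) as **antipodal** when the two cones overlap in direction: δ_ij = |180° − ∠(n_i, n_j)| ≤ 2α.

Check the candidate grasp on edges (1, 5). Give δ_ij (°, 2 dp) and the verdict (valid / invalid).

δ = 51.90°, valid

α = atan 0.6 = 30.96°;  2α = 61.93°
edge 1: e_1 = (+1.34, -1.78);  n_1 = (-0.7989, -0.6014)
edge 5: e_5 = (+0.44, +1.65);  n_5 = (+0.9662, -0.2577)
∠(n_1, n_5) = 128.10°
δ = |180° − 128.10°| = 51.90°
51.90° ≤ 2α = 61.93°  →  valid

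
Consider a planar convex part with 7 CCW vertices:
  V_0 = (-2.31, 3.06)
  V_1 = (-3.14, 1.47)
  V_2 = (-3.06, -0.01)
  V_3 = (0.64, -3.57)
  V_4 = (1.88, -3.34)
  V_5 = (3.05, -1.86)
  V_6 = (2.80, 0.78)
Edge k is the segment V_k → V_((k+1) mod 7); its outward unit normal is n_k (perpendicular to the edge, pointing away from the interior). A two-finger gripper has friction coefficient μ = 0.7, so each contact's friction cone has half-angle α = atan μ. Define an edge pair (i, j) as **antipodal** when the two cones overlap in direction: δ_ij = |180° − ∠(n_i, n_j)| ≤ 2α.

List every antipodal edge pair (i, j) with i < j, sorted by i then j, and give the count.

count = 9; pairs: (0,3), (0,4), (0,5), (1,4), (1,5), (1,6), (2,5), (2,6), (3,6)

α = atan 0.7 = 34.99°;  2α = 69.98°
n_0 = (-0.8865, +0.4628)
n_1 = (-0.9985, -0.0540)
n_2 = (-0.6933, -0.7206)
n_3 = (+0.1824, -0.9832)
n_4 = (+0.7845, -0.6202)
n_5 = (+0.9955, +0.0943)
n_6 = (+0.4075, +0.9132)
  (0,1): δ = 149.34°  ·
  (0,2): δ = 106.33°  ·
  (0,3): δ = 51.93°  ✓
  (0,4): δ = 10.76°  ✓
  (0,5): δ = 32.97°  ✓
  (0,6): δ = 93.52°  ·
  (1,2): δ = 136.99°  ·
  (1,3): δ = 82.59°  ·
  (1,4): δ = 41.42°  ✓
  (1,5): δ = 2.32°  ✓
  (1,6): δ = 62.86°  ✓
  (2,3): δ = 125.60°  ·
  (2,4): δ = 84.43°  ·
  (2,5): δ = 40.70°  ✓
  (2,6): δ = 19.85°  ✓
  (3,4): δ = 138.84°  ·
  (3,5): δ = 95.10°  ·
  (3,6): δ = 34.55°  ✓
  (4,5): δ = 136.26°  ·
  (4,6): δ = 75.72°  ·
  (5,6): δ = 119.46°  ·
antipodal pairs: 9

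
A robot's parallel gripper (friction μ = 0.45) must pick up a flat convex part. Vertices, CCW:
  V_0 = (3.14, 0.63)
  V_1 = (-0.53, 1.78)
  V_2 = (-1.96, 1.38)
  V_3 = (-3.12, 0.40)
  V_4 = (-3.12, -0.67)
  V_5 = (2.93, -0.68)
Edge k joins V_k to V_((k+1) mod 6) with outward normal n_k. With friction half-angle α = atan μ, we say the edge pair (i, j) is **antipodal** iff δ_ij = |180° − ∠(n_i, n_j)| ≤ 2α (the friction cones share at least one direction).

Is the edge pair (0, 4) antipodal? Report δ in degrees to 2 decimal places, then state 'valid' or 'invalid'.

α = atan 0.45 = 24.23°;  2α = 48.46°
edge 0: e_0 = (-3.67, +1.15);  n_0 = (+0.2990, +0.9542)
edge 4: e_4 = (+6.05, -0.01);  n_4 = (-0.0017, -1.0000)
∠(n_0, n_4) = 162.70°
δ = |180° − 162.70°| = 17.30°
17.30° ≤ 2α = 48.46°  →  valid

δ = 17.30°, valid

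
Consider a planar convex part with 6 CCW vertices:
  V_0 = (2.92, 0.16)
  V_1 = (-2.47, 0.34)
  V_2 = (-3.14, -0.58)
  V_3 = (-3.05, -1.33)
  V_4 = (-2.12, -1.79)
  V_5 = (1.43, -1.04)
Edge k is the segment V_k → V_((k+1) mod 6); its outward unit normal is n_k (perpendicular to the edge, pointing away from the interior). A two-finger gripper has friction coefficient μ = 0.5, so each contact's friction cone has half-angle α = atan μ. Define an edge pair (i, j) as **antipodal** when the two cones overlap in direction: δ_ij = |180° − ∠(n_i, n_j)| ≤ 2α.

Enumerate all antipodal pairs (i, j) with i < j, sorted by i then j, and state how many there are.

count = 5; pairs: (0,3), (0,4), (0,5), (1,4), (1,5)

α = atan 0.5 = 26.57°;  2α = 53.13°
n_0 = (+0.0334, +0.9994)
n_1 = (-0.8084, +0.5887)
n_2 = (-0.9929, -0.1191)
n_3 = (-0.4434, -0.8963)
n_4 = (+0.2067, -0.9784)
n_5 = (+0.6272, -0.7788)
  (0,1): δ = 124.15°  ·
  (0,2): δ = 81.24°  ·
  (0,3): δ = 24.41°  ✓
  (0,4): δ = 13.84°  ✓
  (0,5): δ = 40.76°  ✓
  (1,2): δ = 137.09°  ·
  (1,3): δ = 80.25°  ·
  (1,4): δ = 42.01°  ✓
  (1,5): δ = 15.09°  ✓
  (2,3): δ = 123.16°  ·
  (2,4): δ = 84.91°  ·
  (2,5): δ = 58.00°  ·
  (3,4): δ = 141.75°  ·
  (3,5): δ = 114.84°  ·
  (4,5): δ = 153.08°  ·
antipodal pairs: 5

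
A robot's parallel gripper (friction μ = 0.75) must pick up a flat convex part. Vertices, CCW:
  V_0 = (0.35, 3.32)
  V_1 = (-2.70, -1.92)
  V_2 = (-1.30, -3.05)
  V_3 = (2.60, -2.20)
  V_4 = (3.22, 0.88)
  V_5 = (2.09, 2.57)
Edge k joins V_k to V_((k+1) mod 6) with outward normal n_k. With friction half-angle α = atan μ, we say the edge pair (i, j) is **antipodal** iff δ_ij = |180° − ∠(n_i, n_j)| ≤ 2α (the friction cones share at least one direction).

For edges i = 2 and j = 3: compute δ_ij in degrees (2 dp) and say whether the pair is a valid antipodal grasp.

δ = 113.68°, invalid

α = atan 0.75 = 36.87°;  2α = 73.74°
edge 2: e_2 = (+3.90, +0.85);  n_2 = (+0.2129, -0.9771)
edge 3: e_3 = (+0.62, +3.08);  n_3 = (+0.9803, -0.1973)
∠(n_2, n_3) = 66.32°
δ = |180° − 66.32°| = 113.68°
113.68° > 2α = 73.74°  →  invalid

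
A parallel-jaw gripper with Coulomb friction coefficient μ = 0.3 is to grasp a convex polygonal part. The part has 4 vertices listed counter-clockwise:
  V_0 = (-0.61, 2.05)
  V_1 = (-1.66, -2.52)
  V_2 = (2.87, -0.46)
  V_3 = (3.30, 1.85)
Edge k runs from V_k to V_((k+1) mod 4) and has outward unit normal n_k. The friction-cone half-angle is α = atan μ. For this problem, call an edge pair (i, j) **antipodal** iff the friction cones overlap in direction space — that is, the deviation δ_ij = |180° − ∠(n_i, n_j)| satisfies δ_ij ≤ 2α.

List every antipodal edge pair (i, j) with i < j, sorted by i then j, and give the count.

count = 2; pairs: (0,2), (1,3)

α = atan 0.3 = 16.70°;  2α = 33.40°
n_0 = (-0.9746, +0.2239)
n_1 = (+0.4140, -0.9103)
n_2 = (+0.9831, -0.1830)
n_3 = (+0.0511, +0.9987)
  (0,1): δ = 52.61°  ·
  (0,2): δ = 2.39°  ✓
  (0,3): δ = 100.01°  ·
  (1,2): δ = 125.00°  ·
  (1,3): δ = 27.38°  ✓
  (2,3): δ = 82.38°  ·
antipodal pairs: 2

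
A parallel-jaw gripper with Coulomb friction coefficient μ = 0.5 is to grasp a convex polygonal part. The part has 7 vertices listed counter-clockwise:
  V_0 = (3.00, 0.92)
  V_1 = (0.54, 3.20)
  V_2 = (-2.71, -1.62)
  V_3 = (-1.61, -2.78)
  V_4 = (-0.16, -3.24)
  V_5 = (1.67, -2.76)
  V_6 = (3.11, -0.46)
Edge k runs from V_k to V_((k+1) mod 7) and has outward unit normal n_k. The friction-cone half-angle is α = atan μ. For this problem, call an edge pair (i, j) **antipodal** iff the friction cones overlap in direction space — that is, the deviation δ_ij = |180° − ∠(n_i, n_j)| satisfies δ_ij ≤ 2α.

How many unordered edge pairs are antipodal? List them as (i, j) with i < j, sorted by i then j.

α = atan 0.5 = 26.57°;  2α = 53.13°
n_0 = (+0.6798, +0.7334)
n_1 = (-0.8291, +0.5591)
n_2 = (-0.7256, -0.6881)
n_3 = (-0.3024, -0.9532)
n_4 = (+0.2537, -0.9673)
n_5 = (+0.8476, -0.5307)
n_6 = (+0.9968, +0.0795)
  (0,1): δ = 81.17°  ·
  (0,2): δ = 3.70°  ✓
  (0,3): δ = 25.22°  ✓
  (0,4): δ = 57.52°  ·
  (0,5): δ = 100.78°  ·
  (0,6): δ = 137.38°  ·
  (1,2): δ = 102.53°  ·
  (1,3): δ = 73.61°  ·
  (1,4): δ = 41.31°  ✓
  (1,5): δ = 1.94°  ✓
  (1,6): δ = 38.55°  ✓
  (2,3): δ = 151.08°  ·
  (2,4): δ = 118.78°  ·
  (2,5): δ = 75.53°  ·
  (2,6): δ = 38.92°  ✓
  (3,4): δ = 147.70°  ·
  (3,5): δ = 104.45°  ·
  (3,6): δ = 67.84°  ·
  (4,5): δ = 136.75°  ·
  (4,6): δ = 100.14°  ·
  (5,6): δ = 143.39°  ·
antipodal pairs: 6

count = 6; pairs: (0,2), (0,3), (1,4), (1,5), (1,6), (2,6)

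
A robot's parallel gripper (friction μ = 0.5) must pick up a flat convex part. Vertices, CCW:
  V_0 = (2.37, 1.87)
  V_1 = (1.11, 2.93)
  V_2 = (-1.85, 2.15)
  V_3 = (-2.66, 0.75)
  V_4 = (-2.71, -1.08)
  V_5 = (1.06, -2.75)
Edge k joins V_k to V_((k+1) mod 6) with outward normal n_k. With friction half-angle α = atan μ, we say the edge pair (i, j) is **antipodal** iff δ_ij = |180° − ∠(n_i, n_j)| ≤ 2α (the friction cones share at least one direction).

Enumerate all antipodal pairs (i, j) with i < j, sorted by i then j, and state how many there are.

α = atan 0.5 = 26.57°;  2α = 53.13°
n_0 = (+0.6438, +0.7652)
n_1 = (-0.2548, +0.9670)
n_2 = (-0.8656, +0.5008)
n_3 = (-0.9996, +0.0273)
n_4 = (-0.4050, -0.9143)
n_5 = (+0.9621, -0.2728)
  (0,1): δ = 125.16°  ·
  (0,2): δ = 79.98°  ·
  (0,3): δ = 51.49°  ✓
  (0,4): δ = 16.18°  ✓
  (0,5): δ = 114.24°  ·
  (1,2): δ = 134.82°  ·
  (1,3): δ = 106.33°  ·
  (1,4): δ = 38.65°  ✓
  (1,5): δ = 59.41°  ·
  (2,3): δ = 151.51°  ·
  (2,4): δ = 83.84°  ·
  (2,5): δ = 14.22°  ✓
  (3,4): δ = 112.33°  ·
  (3,5): δ = 14.27°  ✓
  (4,5): δ = 81.94°  ·
antipodal pairs: 5

count = 5; pairs: (0,3), (0,4), (1,4), (2,5), (3,5)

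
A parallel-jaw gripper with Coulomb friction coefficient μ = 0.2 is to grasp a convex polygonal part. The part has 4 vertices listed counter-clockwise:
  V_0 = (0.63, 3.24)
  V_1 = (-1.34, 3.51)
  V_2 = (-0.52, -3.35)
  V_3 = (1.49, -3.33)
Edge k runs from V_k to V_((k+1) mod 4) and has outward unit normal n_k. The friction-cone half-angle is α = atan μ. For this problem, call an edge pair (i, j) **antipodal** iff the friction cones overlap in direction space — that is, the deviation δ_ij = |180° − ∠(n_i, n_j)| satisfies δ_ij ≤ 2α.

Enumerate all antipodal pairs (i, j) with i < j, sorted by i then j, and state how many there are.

count = 2; pairs: (0,2), (1,3)

α = atan 0.2 = 11.31°;  2α = 22.62°
n_0 = (+0.1358, +0.9907)
n_1 = (-0.9929, -0.1187)
n_2 = (+0.0099, -1.0000)
n_3 = (+0.9915, +0.1298)
  (0,1): δ = 75.38°  ·
  (0,2): δ = 8.37°  ✓
  (0,3): δ = 105.26°  ·
  (1,2): δ = 96.25°  ·
  (1,3): δ = 0.64°  ✓
  (2,3): δ = 83.11°  ·
antipodal pairs: 2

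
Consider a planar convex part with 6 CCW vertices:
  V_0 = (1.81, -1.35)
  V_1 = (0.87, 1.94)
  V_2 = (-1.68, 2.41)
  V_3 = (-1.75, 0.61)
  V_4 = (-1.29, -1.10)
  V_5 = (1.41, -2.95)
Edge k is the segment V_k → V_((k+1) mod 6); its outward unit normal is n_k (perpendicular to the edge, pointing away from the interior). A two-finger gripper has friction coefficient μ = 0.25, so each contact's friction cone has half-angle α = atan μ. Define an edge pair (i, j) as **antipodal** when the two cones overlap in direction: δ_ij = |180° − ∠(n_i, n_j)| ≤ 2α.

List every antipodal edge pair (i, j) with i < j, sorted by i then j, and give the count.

α = atan 0.25 = 14.04°;  2α = 28.07°
n_0 = (+0.9615, +0.2747)
n_1 = (+0.1813, +0.9834)
n_2 = (-0.9992, +0.0389)
n_3 = (-0.9657, -0.2598)
n_4 = (-0.5652, -0.8249)
n_5 = (+0.9701, -0.2425)
  (0,1): δ = 116.39°  ·
  (0,2): δ = 18.17°  ✓
  (0,3): δ = 0.89°  ✓
  (0,4): δ = 39.64°  ·
  (0,5): δ = 150.02°  ·
  (1,2): δ = 81.78°  ·
  (1,3): δ = 64.50°  ·
  (1,4): δ = 23.98°  ✓
  (1,5): δ = 86.41°  ·
  (2,3): δ = 162.72°  ·
  (2,4): δ = 122.19°  ·
  (2,5): δ = 11.81°  ✓
  (3,4): δ = 139.47°  ·
  (3,5): δ = 29.09°  ·
  (4,5): δ = 69.62°  ·
antipodal pairs: 4

count = 4; pairs: (0,2), (0,3), (1,4), (2,5)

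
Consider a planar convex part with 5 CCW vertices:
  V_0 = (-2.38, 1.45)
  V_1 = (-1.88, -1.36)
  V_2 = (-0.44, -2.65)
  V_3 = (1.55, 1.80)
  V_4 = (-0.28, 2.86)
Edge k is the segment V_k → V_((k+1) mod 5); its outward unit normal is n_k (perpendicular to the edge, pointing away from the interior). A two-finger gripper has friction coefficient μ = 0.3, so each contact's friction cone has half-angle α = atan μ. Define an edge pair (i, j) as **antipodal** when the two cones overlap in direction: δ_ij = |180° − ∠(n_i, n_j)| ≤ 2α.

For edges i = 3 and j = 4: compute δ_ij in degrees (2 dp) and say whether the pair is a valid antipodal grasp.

δ = 116.04°, invalid

α = atan 0.3 = 16.70°;  2α = 33.40°
edge 3: e_3 = (-1.83, +1.06);  n_3 = (+0.5012, +0.8653)
edge 4: e_4 = (-2.10, -1.41);  n_4 = (-0.5574, +0.8302)
∠(n_3, n_4) = 63.96°
δ = |180° − 63.96°| = 116.04°
116.04° > 2α = 33.40°  →  invalid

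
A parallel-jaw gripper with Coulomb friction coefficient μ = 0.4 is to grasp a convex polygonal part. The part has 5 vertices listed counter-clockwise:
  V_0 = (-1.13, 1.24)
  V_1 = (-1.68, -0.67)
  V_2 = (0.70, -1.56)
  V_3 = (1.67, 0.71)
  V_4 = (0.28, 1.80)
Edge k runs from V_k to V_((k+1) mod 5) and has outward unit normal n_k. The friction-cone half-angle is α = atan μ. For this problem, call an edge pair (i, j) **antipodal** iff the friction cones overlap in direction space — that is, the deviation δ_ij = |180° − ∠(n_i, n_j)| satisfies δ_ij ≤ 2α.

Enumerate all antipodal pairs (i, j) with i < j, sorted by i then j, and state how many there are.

count = 3; pairs: (0,2), (1,3), (1,4)

α = atan 0.4 = 21.80°;  2α = 43.60°
n_0 = (-0.9610, +0.2767)
n_1 = (-0.3503, -0.9367)
n_2 = (+0.9196, -0.3929)
n_3 = (+0.6171, +0.7869)
n_4 = (-0.3691, +0.9294)
  (0,1): δ = 94.44°  ·
  (0,2): δ = 7.07°  ✓
  (0,3): δ = 67.96°  ·
  (0,4): δ = 127.73°  ·
  (1,2): δ = 92.63°  ·
  (1,3): δ = 17.60°  ✓
  (1,4): δ = 42.16°  ✓
  (2,3): δ = 104.96°  ·
  (2,4): δ = 45.20°  ·
  (3,4): δ = 120.24°  ·
antipodal pairs: 3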